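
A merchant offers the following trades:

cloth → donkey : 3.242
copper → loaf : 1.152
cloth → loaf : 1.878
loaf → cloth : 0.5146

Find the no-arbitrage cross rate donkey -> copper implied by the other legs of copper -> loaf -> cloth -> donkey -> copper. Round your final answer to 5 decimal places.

0.52031

Known legs of the cycle: 1.152 × 0.5146 × 3.242 = 1.9219198464
For no arbitrage the full-cycle product must be 1, so the missing rate is 1 / 1.9219198464 ≈ 0.5203131.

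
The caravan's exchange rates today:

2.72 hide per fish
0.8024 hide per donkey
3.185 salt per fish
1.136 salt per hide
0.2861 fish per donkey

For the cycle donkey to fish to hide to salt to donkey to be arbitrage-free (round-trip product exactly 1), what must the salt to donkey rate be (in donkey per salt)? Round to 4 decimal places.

1.1312

Known legs of the cycle: 0.2861 × 2.72 × 1.136 = 0.884026112
For no arbitrage the full-cycle product must be 1, so the missing rate is 1 / 0.884026112 ≈ 1.131188.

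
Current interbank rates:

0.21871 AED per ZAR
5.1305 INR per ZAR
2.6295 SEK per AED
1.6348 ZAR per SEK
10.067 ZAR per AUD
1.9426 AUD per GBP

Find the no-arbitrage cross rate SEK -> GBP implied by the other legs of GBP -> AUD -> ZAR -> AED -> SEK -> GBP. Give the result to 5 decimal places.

0.08891

Known legs of the cycle: 1.9426 × 10.067 × 0.21871 × 2.6295 = 11.246704092523119
For no arbitrage the full-cycle product must be 1, so the missing rate is 1 / 11.246704092523119 ≈ 0.0889149.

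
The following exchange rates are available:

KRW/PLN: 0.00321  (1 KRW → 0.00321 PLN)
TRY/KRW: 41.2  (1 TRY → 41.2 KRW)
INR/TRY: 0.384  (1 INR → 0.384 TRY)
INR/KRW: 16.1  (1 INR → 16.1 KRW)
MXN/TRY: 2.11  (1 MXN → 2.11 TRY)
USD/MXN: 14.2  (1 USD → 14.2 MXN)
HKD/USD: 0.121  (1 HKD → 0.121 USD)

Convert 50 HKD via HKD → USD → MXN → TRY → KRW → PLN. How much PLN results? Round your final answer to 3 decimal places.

23.973

50 HKD × 0.121 = 6.05 USD
6.05 USD × 14.2 = 85.91 MXN
85.91 MXN × 2.11 = 181.2701 TRY
181.2701 TRY × 41.2 = 7468.32812 KRW
7468.32812 KRW × 0.00321 = 23.9733332652 PLN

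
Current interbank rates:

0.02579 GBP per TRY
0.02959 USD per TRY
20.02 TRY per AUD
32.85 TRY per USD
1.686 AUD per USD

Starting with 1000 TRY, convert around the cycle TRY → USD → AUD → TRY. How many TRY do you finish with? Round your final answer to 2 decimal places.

1000 TRY × 0.02959 = 29.59 USD
29.59 USD × 1.686 = 49.88874 AUD
49.88874 AUD × 20.02 = 998.7725748 TRY

998.77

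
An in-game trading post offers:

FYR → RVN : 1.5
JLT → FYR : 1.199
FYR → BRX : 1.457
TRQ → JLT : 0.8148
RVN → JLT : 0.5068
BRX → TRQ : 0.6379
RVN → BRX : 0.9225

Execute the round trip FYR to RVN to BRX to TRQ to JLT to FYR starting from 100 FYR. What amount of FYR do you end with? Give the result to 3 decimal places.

100 FYR × 1.5 = 150 RVN
150 RVN × 0.9225 = 138.375 BRX
138.375 BRX × 0.6379 = 88.2694125 TRQ
88.2694125 TRQ × 0.8148 = 71.921917305 JLT
71.921917305 JLT × 1.199 = 86.234378848695 FYR

86.234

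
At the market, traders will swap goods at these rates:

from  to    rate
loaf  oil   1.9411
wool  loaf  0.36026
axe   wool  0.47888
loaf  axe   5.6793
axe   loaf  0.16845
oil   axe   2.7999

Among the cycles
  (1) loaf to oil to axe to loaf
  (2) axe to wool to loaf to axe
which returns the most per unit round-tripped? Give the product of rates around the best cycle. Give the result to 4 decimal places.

(1) 1.9411 × 2.7999 × 0.16845 = 0.91551
(2) 0.47888 × 0.36026 × 5.6793 = 0.97980
Highest is cycle (2) at 0.9798 (≤1, no arbitrage).

0.9798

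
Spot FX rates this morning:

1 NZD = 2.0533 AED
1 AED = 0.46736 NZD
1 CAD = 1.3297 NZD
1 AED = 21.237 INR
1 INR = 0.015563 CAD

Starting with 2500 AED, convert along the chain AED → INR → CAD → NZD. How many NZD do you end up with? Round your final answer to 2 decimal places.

2500 AED × 21.237 = 53092.5 INR
53092.5 INR × 0.015563 = 826.2785775 CAD
826.2785775 CAD × 1.3297 = 1098.70262450175 NZD

1098.70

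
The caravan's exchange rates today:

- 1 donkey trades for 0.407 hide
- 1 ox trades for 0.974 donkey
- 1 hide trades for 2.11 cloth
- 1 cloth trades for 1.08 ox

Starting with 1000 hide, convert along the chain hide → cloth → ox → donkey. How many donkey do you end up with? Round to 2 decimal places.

2219.55

1000 hide × 2.11 = 2110 cloth
2110 cloth × 1.08 = 2278.8 ox
2278.8 ox × 0.974 = 2219.5512 donkey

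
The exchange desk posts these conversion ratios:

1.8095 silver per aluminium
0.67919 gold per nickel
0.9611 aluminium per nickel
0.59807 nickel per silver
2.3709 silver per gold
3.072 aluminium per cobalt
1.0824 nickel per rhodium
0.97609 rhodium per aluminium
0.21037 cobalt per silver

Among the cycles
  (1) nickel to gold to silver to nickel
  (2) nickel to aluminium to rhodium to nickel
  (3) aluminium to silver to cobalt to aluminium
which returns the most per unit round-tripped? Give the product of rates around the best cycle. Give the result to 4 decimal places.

1.1694

(1) 0.67919 × 2.3709 × 0.59807 = 0.96307
(2) 0.9611 × 0.97609 × 1.0824 = 1.01542
(3) 1.8095 × 0.21037 × 3.072 = 1.16940
Highest is cycle (3) at 1.1694 (>1, arbitrage).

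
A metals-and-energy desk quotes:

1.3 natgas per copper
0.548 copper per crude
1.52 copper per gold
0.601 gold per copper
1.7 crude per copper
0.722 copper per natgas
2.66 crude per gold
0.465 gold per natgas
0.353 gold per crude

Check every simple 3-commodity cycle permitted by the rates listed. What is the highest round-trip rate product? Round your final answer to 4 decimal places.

0.9188

copper→natgas→gold→copper: 1.3 × 0.465 × 1.52 = 0.91884
crude→gold→copper→crude: 0.353 × 1.52 × 1.7 = 0.91215
crude→copper→gold→crude: 0.548 × 0.601 × 2.66 = 0.87607
Maximum is copper→natgas→gold→copper at 0.9188; no arbitrage — every cycle loses value.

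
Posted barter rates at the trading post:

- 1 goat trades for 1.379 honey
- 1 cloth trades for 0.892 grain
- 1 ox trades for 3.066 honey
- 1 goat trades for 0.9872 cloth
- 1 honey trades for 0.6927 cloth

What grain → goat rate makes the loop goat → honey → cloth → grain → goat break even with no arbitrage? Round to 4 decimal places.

1.1736

Known legs of the cycle: 1.379 × 0.6927 × 0.892 = 0.8520681036
For no arbitrage the full-cycle product must be 1, so the missing rate is 1 / 0.8520681036 ≈ 1.173615.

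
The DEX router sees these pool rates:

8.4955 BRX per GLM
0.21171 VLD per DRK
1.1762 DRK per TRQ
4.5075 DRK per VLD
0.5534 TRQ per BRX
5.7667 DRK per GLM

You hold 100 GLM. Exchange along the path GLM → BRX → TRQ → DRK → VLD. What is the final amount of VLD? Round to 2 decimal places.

100 GLM × 8.4955 = 849.55 BRX
849.55 BRX × 0.5534 = 470.14097 TRQ
470.14097 TRQ × 1.1762 = 552.979808914 DRK
552.979808914 DRK × 0.21171 = 117.07135534518294 VLD

117.07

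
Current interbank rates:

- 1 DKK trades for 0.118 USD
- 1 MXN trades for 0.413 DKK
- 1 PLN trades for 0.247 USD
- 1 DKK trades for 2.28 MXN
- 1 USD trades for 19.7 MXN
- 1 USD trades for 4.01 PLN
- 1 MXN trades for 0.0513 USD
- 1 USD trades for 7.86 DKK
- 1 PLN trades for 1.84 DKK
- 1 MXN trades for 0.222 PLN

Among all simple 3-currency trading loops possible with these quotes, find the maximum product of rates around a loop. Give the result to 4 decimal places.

MXN→PLN→USD→MXN: 0.222 × 0.247 × 19.7 = 1.08023
DKK→USD→MXN→DKK: 0.118 × 19.7 × 0.413 = 0.96006
DKK→MXN→PLN→DKK: 2.28 × 0.222 × 1.84 = 0.93133
DKK→MXN→USD→DKK: 2.28 × 0.0513 × 7.86 = 0.91934
DKK→USD→PLN→DKK: 0.118 × 4.01 × 1.84 = 0.87065
Maximum is MXN→PLN→USD→MXN at 1.0802; arbitrage exists.

1.0802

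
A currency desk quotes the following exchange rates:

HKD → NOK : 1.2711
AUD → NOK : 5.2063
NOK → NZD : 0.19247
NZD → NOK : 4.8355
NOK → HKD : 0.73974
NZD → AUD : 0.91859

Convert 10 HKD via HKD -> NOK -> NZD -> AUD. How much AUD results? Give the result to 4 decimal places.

2.2473

10 HKD × 1.2711 = 12.711 NOK
12.711 NOK × 0.19247 = 2.44648617 NZD
2.44648617 NZD × 0.91859 = 2.2473177309003 AUD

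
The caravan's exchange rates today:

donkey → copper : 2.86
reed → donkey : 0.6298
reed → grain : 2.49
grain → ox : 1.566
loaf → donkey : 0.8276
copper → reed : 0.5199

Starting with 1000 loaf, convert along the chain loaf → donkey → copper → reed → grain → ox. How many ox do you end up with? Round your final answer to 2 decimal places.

4798.41

1000 loaf × 0.8276 = 827.6 donkey
827.6 donkey × 2.86 = 2366.936 copper
2366.936 copper × 0.5199 = 1230.5700264 reed
1230.5700264 reed × 2.49 = 3064.119365736 grain
3064.119365736 grain × 1.566 = 4798.410926742576 ox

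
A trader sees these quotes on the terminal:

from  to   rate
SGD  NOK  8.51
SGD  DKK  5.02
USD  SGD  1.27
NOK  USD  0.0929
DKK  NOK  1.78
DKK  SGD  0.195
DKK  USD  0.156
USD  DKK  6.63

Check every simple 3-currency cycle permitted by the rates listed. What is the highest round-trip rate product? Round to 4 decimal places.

USD→DKK→NOK→USD: 6.63 × 1.78 × 0.0929 = 1.09635
USD→SGD→NOK→USD: 1.27 × 8.51 × 0.0929 = 1.00404
USD→SGD→DKK→USD: 1.27 × 5.02 × 0.156 = 0.99456
Maximum is USD→DKK→NOK→USD at 1.0964; arbitrage exists.

1.0964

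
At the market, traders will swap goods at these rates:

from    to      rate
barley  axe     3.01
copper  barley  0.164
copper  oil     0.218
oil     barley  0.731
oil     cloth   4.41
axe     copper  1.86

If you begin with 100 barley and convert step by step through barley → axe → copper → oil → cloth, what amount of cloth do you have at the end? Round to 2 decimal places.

100 barley × 3.01 = 301 axe
301 axe × 1.86 = 559.86 copper
559.86 copper × 0.218 = 122.04948 oil
122.04948 oil × 4.41 = 538.2382068 cloth

538.24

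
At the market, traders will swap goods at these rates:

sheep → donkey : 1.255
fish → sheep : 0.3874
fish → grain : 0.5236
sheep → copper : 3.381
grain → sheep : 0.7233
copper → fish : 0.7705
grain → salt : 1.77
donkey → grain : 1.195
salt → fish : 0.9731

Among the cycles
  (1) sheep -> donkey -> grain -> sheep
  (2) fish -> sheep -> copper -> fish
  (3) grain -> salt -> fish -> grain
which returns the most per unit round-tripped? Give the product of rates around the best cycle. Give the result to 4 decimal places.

1.0848

(1) 1.255 × 1.195 × 0.7233 = 1.08475
(2) 0.3874 × 3.381 × 0.7705 = 1.00920
(3) 1.77 × 0.9731 × 0.5236 = 0.90184
Highest is cycle (1) at 1.0848 (>1, arbitrage).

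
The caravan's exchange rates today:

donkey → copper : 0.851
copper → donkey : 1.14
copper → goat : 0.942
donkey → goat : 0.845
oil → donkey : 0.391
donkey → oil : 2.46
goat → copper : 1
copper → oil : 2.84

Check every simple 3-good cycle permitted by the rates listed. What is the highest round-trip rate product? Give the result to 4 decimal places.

0.9633

donkey→goat→copper→donkey: 0.845 × 1 × 1.14 = 0.96330
donkey→copper→oil→donkey: 0.851 × 2.84 × 0.391 = 0.94498
Maximum is donkey→goat→copper→donkey at 0.9633; no arbitrage — every cycle loses value.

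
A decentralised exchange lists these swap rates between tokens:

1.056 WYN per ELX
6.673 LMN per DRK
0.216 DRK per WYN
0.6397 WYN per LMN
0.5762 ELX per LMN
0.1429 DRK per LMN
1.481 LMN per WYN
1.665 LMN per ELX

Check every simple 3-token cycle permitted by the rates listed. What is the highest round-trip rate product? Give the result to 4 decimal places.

0.9220

LMN→WYN→DRK→LMN: 0.6397 × 0.216 × 6.673 = 0.92204
LMN→ELX→WYN→LMN: 0.5762 × 1.056 × 1.481 = 0.90114
Maximum is LMN→WYN→DRK→LMN at 0.9220; no arbitrage — every cycle loses value.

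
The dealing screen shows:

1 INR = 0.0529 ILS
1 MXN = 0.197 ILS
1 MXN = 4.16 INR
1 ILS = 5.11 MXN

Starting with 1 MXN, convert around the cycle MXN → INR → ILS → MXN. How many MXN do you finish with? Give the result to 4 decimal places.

1 MXN × 4.16 = 4.16 INR
4.16 INR × 0.0529 = 0.220064 ILS
0.220064 ILS × 5.11 = 1.12452704 MXN

1.1245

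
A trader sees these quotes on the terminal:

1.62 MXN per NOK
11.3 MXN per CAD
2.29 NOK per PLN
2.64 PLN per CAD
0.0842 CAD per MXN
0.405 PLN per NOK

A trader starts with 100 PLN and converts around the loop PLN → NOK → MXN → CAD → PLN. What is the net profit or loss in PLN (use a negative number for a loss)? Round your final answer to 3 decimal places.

-17.536

100 PLN × 2.29 = 229 NOK
229 NOK × 1.62 = 370.98 MXN
370.98 MXN × 0.0842 = 31.236516 CAD
31.236516 CAD × 2.64 = 82.46440224 PLN
Net change: 82.46440224 − 100 = -17.53559776 PLN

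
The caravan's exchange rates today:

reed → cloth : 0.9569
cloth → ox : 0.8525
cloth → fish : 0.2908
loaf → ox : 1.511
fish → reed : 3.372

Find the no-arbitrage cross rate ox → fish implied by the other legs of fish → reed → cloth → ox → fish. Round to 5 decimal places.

Known legs of the cycle: 3.372 × 0.9569 × 0.8525 = 2.750733447
For no arbitrage the full-cycle product must be 1, so the missing rate is 1 / 2.750733447 ≈ 0.3635394.

0.36354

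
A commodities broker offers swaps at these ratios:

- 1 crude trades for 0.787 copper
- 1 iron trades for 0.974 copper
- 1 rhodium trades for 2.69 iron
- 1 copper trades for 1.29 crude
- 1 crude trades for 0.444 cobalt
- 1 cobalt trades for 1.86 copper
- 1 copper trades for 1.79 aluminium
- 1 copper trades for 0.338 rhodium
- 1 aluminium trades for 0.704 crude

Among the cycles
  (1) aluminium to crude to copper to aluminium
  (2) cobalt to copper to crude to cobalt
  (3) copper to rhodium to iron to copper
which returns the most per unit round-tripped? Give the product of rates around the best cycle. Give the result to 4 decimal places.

(1) 0.704 × 0.787 × 1.79 = 0.99175
(2) 1.86 × 1.29 × 0.444 = 1.06533
(3) 0.338 × 2.69 × 0.974 = 0.88558
Highest is cycle (2) at 1.0653 (>1, arbitrage).

1.0653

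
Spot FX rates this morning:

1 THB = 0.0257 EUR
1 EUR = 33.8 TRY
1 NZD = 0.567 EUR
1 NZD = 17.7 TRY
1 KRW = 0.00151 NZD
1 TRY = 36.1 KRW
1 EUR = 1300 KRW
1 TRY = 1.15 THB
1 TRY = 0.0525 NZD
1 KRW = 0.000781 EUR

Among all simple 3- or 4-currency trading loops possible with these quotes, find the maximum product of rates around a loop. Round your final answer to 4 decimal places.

KRW→NZD→EUR→KRW: 0.00151 × 0.567 × 1300 = 1.11302
KRW→NZD→EUR→TRY→KRW: 0.00151 × 0.567 × 33.8 × 36.1 = 1.04468
TRY→NZD→EUR→TRY: 0.0525 × 0.567 × 33.8 = 1.00614
TRY→THB→EUR→TRY: 1.15 × 0.0257 × 33.8 = 0.99896
KRW→NZD→TRY→KRW: 0.00151 × 17.7 × 36.1 = 0.96484
KRW→EUR→TRY→KRW: 0.000781 × 33.8 × 36.1 = 0.95296
Maximum is KRW→NZD→EUR→KRW at 1.1130; arbitrage exists.

1.1130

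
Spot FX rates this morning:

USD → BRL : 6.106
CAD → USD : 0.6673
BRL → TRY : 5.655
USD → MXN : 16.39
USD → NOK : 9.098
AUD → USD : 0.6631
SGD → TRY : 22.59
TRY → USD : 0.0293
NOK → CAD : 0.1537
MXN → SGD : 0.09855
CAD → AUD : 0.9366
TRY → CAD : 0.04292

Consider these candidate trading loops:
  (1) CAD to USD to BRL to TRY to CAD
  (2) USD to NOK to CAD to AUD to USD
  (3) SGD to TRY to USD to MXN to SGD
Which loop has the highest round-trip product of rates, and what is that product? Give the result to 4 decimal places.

(1) 0.6673 × 6.106 × 5.655 × 0.04292 = 0.98894
(2) 9.098 × 0.1537 × 0.9366 × 0.6631 = 0.86847
(3) 22.59 × 0.0293 × 16.39 × 0.09855 = 1.06910
Highest is cycle (3) at 1.0691 (>1, arbitrage).

1.0691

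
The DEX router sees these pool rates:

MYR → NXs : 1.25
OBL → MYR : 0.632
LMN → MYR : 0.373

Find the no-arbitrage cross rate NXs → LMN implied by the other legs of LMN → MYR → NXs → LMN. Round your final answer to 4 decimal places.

Known legs of the cycle: 0.373 × 1.25 = 0.46625
For no arbitrage the full-cycle product must be 1, so the missing rate is 1 / 0.46625 ≈ 2.144772.

2.1448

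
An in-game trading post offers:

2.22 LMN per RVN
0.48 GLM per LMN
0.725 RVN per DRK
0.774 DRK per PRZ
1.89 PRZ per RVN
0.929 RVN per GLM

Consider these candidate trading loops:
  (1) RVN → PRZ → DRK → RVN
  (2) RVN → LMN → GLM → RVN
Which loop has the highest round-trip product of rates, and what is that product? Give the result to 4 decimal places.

(1) 1.89 × 0.774 × 0.725 = 1.06057
(2) 2.22 × 0.48 × 0.929 = 0.98994
Highest is cycle (1) at 1.0606 (>1, arbitrage).

1.0606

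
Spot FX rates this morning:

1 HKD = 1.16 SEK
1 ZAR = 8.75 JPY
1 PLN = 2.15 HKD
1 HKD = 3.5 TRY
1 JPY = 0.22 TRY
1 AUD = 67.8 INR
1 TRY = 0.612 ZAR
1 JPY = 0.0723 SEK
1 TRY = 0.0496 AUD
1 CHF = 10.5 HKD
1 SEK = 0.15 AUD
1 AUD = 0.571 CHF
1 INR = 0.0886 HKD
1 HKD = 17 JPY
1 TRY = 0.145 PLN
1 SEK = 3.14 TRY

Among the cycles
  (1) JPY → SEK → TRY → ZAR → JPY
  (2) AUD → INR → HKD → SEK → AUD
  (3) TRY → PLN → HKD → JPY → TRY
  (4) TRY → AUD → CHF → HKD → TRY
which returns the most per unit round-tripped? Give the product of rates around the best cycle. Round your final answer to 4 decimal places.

1.2157

(1) 0.0723 × 3.14 × 0.612 × 8.75 = 1.21570
(2) 67.8 × 0.0886 × 1.16 × 0.15 = 1.04523
(3) 0.145 × 2.15 × 17 × 0.22 = 1.16595
(4) 0.0496 × 0.571 × 10.5 × 3.5 = 1.04082
Highest is cycle (1) at 1.2157 (>1, arbitrage).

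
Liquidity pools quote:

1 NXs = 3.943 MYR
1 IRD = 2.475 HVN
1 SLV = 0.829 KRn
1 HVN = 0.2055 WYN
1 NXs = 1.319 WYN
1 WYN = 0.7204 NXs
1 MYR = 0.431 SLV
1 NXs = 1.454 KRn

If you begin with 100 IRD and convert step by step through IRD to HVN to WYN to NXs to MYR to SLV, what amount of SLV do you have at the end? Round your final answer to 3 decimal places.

100 IRD × 2.475 = 247.5 HVN
247.5 HVN × 0.2055 = 50.86125 WYN
50.86125 WYN × 0.7204 = 36.6404445 NXs
36.6404445 NXs × 3.943 = 144.4732726635 MYR
144.4732726635 MYR × 0.431 = 62.2679805179685 SLV

62.268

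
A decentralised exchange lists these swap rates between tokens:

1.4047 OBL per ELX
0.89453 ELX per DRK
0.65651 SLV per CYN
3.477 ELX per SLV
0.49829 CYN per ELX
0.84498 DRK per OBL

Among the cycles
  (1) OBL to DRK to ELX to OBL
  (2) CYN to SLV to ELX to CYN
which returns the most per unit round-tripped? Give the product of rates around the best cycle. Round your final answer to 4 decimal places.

(1) 0.84498 × 0.89453 × 1.4047 = 1.06176
(2) 0.65651 × 3.477 × 0.49829 = 1.13744
Highest is cycle (2) at 1.1374 (>1, arbitrage).

1.1374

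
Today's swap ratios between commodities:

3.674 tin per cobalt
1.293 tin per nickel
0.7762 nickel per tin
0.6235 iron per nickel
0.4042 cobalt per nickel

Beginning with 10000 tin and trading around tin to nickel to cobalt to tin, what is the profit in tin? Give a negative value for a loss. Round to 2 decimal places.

10000 tin × 0.7762 = 7762 nickel
7762 nickel × 0.4042 = 3137.4004 cobalt
3137.4004 cobalt × 3.674 = 11526.8090696 tin
Net change: 11526.8090696 − 10000 = 1526.8090696 tin

1526.81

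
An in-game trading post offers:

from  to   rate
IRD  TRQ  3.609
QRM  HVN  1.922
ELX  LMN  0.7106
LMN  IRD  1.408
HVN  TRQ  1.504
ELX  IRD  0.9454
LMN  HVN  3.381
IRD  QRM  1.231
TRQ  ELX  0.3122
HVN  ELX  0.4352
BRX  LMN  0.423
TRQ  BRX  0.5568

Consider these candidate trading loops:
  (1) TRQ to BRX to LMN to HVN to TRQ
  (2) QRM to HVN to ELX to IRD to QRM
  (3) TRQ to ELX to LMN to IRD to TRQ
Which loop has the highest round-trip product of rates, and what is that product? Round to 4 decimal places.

(1) 0.5568 × 0.423 × 3.381 × 1.504 = 1.19766
(2) 1.922 × 0.4352 × 0.9454 × 1.231 = 0.97346
(3) 0.3122 × 0.7106 × 1.408 × 3.609 = 1.12732
Highest is cycle (1) at 1.1977 (>1, arbitrage).

1.1977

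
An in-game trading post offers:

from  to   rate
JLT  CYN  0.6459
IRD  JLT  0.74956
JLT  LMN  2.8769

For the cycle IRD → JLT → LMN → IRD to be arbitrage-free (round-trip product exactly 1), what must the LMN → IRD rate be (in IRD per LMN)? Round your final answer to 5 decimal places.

Known legs of the cycle: 0.74956 × 2.8769 = 2.156409164
For no arbitrage the full-cycle product must be 1, so the missing rate is 1 / 2.156409164 ≈ 0.4637339.

0.46373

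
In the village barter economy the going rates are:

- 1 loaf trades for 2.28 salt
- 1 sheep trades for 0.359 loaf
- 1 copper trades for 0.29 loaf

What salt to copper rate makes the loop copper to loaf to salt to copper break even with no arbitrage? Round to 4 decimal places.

1.5124

Known legs of the cycle: 0.29 × 2.28 = 0.6612
For no arbitrage the full-cycle product must be 1, so the missing rate is 1 / 0.6612 ≈ 1.512402.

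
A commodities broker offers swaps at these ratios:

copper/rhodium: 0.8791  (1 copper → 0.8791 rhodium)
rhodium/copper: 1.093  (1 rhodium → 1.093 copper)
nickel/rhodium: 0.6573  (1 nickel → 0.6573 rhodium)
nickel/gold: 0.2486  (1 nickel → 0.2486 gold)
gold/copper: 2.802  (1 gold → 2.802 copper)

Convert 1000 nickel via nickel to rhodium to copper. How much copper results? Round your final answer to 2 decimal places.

1000 nickel × 0.6573 = 657.3 rhodium
657.3 rhodium × 1.093 = 718.4289 copper

718.43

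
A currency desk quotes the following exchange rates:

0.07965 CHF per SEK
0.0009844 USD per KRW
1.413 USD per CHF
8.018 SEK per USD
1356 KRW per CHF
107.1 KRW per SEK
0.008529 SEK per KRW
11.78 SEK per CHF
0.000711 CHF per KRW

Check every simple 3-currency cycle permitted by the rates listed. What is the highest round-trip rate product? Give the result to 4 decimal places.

0.9212

CHF→KRW→SEK→CHF: 1356 × 0.008529 × 0.07965 = 0.92118
USD→SEK→CHF→USD: 8.018 × 0.07965 × 1.413 = 0.90239
CHF→SEK→KRW→CHF: 11.78 × 107.1 × 0.000711 = 0.89702
USD→SEK→KRW→USD: 8.018 × 107.1 × 0.0009844 = 0.84533
Maximum is CHF→KRW→SEK→CHF at 0.9212; no arbitrage — every cycle loses value.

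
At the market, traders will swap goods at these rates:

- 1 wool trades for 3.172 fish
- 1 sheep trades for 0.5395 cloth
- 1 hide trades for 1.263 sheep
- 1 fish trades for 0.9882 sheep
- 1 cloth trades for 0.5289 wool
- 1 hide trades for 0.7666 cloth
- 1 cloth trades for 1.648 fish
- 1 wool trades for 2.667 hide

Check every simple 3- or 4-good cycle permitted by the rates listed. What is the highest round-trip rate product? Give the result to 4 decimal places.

1.0813

hide→cloth→wool→hide: 0.7666 × 0.5289 × 2.667 = 1.08135
hide→sheep→cloth→wool→hide: 1.263 × 0.5395 × 0.5289 × 2.667 = 0.96115
sheep→cloth→wool→fish→sheep: 0.5395 × 0.5289 × 3.172 × 0.9882 = 0.89442
sheep→cloth→fish→sheep: 0.5395 × 1.648 × 0.9882 = 0.87860
Maximum is hide→cloth→wool→hide at 1.0813; arbitrage exists.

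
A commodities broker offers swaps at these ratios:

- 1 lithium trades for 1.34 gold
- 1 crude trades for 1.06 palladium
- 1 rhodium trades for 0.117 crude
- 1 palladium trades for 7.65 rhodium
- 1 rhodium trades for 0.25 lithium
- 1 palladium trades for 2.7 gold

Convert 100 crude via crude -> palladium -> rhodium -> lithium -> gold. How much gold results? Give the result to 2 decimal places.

271.65

100 crude × 1.06 = 106 palladium
106 palladium × 7.65 = 810.9 rhodium
810.9 rhodium × 0.25 = 202.725 lithium
202.725 lithium × 1.34 = 271.6515 gold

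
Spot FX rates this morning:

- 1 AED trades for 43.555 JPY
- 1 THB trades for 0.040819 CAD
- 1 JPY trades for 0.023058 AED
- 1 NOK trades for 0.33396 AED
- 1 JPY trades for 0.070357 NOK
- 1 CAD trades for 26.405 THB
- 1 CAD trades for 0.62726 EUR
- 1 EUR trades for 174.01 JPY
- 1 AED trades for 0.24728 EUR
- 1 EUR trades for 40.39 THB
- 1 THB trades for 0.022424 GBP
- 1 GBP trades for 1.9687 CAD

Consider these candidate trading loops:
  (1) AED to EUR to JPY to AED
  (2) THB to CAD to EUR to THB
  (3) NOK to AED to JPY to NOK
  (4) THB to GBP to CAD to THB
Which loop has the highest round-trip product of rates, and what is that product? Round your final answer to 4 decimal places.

(1) 0.24728 × 174.01 × 0.023058 = 0.99217
(2) 0.040819 × 0.62726 × 40.39 = 1.03415
(3) 0.33396 × 43.555 × 0.070357 = 1.02339
(4) 0.022424 × 1.9687 × 26.405 = 1.16568
Highest is cycle (4) at 1.1657 (>1, arbitrage).

1.1657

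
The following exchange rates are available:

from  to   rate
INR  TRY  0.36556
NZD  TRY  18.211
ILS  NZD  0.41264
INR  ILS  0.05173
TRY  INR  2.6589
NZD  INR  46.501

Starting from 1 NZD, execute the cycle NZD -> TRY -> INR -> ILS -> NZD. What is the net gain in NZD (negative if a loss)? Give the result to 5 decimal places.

0.03359

1 NZD × 18.211 = 18.211 TRY
18.211 TRY × 2.6589 = 48.4212279 INR
48.4212279 INR × 0.05173 = 2.504830119267 ILS
2.504830119267 ILS × 0.41264 = 1.03359310041433488 NZD
Net change: 1.03359310041433488 − 1 = 0.03359310041433488 NZD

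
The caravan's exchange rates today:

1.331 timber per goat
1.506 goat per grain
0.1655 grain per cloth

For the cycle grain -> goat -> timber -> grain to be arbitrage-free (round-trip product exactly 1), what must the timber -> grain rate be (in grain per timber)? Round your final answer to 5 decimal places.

0.49888

Known legs of the cycle: 1.506 × 1.331 = 2.004486
For no arbitrage the full-cycle product must be 1, so the missing rate is 1 / 2.004486 ≈ 0.4988810.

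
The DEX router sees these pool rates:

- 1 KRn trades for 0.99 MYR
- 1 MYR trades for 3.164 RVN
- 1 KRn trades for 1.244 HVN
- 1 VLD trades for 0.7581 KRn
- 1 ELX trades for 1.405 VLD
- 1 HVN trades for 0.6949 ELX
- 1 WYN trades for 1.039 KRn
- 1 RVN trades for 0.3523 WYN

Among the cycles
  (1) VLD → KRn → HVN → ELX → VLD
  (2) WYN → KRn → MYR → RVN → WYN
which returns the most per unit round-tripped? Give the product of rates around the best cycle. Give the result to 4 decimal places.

(1) 0.7581 × 1.244 × 0.6949 × 1.405 = 0.92076
(2) 1.039 × 0.99 × 3.164 × 0.3523 = 1.14657
Highest is cycle (2) at 1.1466 (>1, arbitrage).

1.1466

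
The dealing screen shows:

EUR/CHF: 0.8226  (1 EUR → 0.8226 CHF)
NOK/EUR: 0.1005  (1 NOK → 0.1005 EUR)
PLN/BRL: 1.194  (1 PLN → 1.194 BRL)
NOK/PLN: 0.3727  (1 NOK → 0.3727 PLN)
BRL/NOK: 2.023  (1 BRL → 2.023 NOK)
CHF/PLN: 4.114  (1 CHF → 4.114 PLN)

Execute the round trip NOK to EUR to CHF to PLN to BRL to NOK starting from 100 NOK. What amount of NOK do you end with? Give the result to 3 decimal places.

100 NOK × 0.1005 = 10.05 EUR
10.05 EUR × 0.8226 = 8.26713 CHF
8.26713 CHF × 4.114 = 34.01097282 PLN
34.01097282 PLN × 1.194 = 40.60910154708 BRL
40.60910154708 BRL × 2.023 = 82.15221242974284 NOK

82.152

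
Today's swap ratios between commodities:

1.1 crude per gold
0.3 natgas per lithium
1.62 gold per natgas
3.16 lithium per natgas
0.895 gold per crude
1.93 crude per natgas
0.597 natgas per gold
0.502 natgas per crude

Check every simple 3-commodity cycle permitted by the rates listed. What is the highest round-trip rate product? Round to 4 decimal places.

gold→natgas→crude→gold: 0.597 × 1.93 × 0.895 = 1.03123
gold→crude→natgas→gold: 1.1 × 0.502 × 1.62 = 0.89456
Maximum is gold→natgas→crude→gold at 1.0312; arbitrage exists.

1.0312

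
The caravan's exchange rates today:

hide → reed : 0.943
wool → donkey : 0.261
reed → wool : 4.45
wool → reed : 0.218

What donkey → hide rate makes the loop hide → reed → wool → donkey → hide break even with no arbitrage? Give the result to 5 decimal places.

Known legs of the cycle: 0.943 × 4.45 × 0.261 = 1.09524735
For no arbitrage the full-cycle product must be 1, so the missing rate is 1 / 1.09524735 ≈ 0.9130358.

0.91304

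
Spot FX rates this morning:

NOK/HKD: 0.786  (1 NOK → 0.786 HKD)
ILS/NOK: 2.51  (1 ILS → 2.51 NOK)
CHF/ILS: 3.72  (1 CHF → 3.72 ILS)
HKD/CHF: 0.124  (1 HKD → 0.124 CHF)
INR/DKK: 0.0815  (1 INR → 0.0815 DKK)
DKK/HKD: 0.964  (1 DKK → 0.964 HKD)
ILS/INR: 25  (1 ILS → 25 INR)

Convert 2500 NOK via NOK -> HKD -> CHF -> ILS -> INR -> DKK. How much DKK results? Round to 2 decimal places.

1846.82

2500 NOK × 0.786 = 1965 HKD
1965 HKD × 0.124 = 243.66 CHF
243.66 CHF × 3.72 = 906.4152 ILS
906.4152 ILS × 25 = 22660.38 INR
22660.38 INR × 0.0815 = 1846.82097 DKK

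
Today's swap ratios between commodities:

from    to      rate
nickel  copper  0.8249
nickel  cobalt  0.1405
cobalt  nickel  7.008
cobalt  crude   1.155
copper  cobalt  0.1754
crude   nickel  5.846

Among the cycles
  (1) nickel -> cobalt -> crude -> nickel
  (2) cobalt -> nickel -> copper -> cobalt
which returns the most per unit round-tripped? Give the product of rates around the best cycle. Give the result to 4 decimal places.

(1) 0.1405 × 1.155 × 5.846 = 0.94867
(2) 7.008 × 0.8249 × 0.1754 = 1.01397
Highest is cycle (2) at 1.0140 (>1, arbitrage).

1.0140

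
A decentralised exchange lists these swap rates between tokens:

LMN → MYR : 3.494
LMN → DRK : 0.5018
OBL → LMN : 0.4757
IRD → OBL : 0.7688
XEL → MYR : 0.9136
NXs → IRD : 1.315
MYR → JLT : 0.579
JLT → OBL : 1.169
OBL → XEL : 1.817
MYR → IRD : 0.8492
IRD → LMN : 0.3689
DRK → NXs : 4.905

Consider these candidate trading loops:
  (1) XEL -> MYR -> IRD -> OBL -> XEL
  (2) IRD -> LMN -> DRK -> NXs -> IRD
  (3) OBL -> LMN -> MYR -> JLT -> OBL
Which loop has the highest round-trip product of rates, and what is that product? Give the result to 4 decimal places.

1.1940

(1) 0.9136 × 0.8492 × 0.7688 × 1.817 = 1.08376
(2) 0.3689 × 0.5018 × 4.905 × 1.315 = 1.19400
(3) 0.4757 × 3.494 × 0.579 × 1.169 = 1.12499
Highest is cycle (2) at 1.1940 (>1, arbitrage).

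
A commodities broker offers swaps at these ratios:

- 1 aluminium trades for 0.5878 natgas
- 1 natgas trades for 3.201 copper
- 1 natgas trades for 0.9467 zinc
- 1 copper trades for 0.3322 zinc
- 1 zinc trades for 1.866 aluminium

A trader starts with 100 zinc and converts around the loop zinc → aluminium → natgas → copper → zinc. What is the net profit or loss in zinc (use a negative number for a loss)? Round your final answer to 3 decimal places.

100 zinc × 1.866 = 186.6 aluminium
186.6 aluminium × 0.5878 = 109.68348 natgas
109.68348 natgas × 3.201 = 351.09681948 copper
351.09681948 copper × 0.3322 = 116.634363431256 zinc
Net change: 116.634363431256 − 100 = 16.634363431256 zinc

16.634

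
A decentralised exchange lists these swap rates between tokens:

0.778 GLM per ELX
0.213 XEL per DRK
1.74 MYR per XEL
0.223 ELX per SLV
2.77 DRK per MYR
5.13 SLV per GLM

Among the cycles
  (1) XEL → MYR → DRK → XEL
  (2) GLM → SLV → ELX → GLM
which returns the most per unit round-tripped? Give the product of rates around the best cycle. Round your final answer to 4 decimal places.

1.0266

(1) 1.74 × 2.77 × 0.213 = 1.02662
(2) 5.13 × 0.223 × 0.778 = 0.89002
Highest is cycle (1) at 1.0266 (>1, arbitrage).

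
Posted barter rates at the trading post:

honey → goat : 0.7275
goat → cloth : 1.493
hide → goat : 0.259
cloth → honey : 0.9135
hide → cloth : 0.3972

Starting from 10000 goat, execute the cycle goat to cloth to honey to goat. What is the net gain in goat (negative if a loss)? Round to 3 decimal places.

10000 goat × 1.493 = 14930 cloth
14930 cloth × 0.9135 = 13638.555 honey
13638.555 honey × 0.7275 = 9922.0487625 goat
Net change: 9922.0487625 − 10000 = -77.9512375 goat

-77.951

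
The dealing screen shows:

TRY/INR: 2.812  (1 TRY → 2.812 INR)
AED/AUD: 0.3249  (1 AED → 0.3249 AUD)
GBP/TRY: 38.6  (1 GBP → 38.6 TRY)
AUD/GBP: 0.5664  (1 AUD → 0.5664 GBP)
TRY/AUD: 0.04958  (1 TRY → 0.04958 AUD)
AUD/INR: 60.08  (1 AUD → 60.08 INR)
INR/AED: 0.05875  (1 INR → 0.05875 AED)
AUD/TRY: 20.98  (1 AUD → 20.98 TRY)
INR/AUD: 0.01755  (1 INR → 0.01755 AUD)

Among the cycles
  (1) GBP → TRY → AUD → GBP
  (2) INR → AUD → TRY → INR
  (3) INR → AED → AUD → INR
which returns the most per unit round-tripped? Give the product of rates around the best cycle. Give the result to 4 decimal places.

1.1468

(1) 38.6 × 0.04958 × 0.5664 = 1.08397
(2) 0.01755 × 20.98 × 2.812 = 1.03538
(3) 0.05875 × 0.3249 × 60.08 = 1.14680
Highest is cycle (3) at 1.1468 (>1, arbitrage).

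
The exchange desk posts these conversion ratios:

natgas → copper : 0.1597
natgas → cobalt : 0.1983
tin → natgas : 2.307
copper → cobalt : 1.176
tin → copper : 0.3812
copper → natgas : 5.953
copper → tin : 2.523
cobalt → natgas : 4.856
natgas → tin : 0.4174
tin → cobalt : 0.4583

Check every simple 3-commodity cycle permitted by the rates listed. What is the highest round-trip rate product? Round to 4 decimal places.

0.9472

copper→natgas→tin→copper: 5.953 × 0.4174 × 0.3812 = 0.94720
copper→tin→natgas→copper: 2.523 × 2.307 × 0.1597 = 0.92954
tin→cobalt→natgas→tin: 0.4583 × 4.856 × 0.4174 = 0.92893
copper→cobalt→natgas→copper: 1.176 × 4.856 × 0.1597 = 0.91199
Maximum is copper→natgas→tin→copper at 0.9472; no arbitrage — every cycle loses value.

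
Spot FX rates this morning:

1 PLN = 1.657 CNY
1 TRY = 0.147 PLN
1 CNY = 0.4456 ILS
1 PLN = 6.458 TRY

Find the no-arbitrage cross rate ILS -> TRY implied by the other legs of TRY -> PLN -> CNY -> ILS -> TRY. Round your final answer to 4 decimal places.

9.2133

Known legs of the cycle: 0.147 × 1.657 × 0.4456 = 0.1085388024
For no arbitrage the full-cycle product must be 1, so the missing rate is 1 / 0.1085388024 ≈ 9.213295.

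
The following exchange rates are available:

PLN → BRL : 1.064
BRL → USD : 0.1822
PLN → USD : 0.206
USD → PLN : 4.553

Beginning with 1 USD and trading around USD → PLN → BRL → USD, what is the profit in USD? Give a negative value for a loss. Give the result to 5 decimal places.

1 USD × 4.553 = 4.553 PLN
4.553 PLN × 1.064 = 4.844392 BRL
4.844392 BRL × 0.1822 = 0.8826482224 USD
Net change: 0.8826482224 − 1 = -0.1173517776 USD

-0.11735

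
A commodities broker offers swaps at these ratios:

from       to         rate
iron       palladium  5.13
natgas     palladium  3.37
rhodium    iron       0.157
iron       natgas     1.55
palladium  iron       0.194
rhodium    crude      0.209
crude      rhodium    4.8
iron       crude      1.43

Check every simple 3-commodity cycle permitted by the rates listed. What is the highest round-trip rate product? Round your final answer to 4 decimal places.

1.0776

iron→crude→rhodium→iron: 1.43 × 4.8 × 0.157 = 1.07765
iron→natgas→palladium→iron: 1.55 × 3.37 × 0.194 = 1.01336
Maximum is iron→crude→rhodium→iron at 1.0776; arbitrage exists.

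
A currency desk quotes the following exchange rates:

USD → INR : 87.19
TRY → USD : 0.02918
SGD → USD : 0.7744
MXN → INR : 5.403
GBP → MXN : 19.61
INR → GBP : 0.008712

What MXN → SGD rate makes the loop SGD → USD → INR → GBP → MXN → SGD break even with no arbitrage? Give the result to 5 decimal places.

Known legs of the cycle: 0.7744 × 87.19 × 0.008712 × 19.61 = 11.53526251249152
For no arbitrage the full-cycle product must be 1, so the missing rate is 1 / 11.53526251249152 ≈ 0.0866907.

0.08669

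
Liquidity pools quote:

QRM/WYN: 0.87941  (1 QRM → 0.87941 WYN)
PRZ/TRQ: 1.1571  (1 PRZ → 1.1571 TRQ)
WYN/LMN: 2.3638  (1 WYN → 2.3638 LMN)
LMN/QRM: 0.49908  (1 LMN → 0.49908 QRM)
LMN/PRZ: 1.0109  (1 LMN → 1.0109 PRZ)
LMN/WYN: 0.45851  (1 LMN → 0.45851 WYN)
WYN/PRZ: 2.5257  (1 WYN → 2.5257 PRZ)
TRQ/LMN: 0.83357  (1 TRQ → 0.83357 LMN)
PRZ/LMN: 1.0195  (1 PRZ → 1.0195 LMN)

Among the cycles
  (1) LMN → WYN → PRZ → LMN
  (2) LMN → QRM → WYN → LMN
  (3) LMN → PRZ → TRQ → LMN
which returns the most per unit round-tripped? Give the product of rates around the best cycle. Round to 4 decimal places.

1.1806

(1) 0.45851 × 2.5257 × 1.0195 = 1.18064
(2) 0.49908 × 0.87941 × 2.3638 = 1.03746
(3) 1.0109 × 1.1571 × 0.83357 = 0.97504
Highest is cycle (1) at 1.1806 (>1, arbitrage).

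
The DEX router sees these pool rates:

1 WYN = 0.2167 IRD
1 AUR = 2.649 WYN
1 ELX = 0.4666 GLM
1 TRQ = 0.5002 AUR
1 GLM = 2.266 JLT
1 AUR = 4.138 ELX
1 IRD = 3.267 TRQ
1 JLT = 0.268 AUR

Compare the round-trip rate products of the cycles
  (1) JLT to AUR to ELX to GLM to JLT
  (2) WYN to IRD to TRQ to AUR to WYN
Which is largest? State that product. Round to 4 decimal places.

(1) 0.268 × 4.138 × 0.4666 × 2.266 = 1.17255
(2) 0.2167 × 3.267 × 0.5002 × 2.649 = 0.93807
Highest is cycle (1) at 1.1725 (>1, arbitrage).

1.1725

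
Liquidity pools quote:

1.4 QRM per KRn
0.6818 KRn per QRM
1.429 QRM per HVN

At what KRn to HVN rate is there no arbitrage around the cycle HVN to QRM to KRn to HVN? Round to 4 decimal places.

Known legs of the cycle: 1.429 × 0.6818 = 0.9742922
For no arbitrage the full-cycle product must be 1, so the missing rate is 1 / 0.9742922 ≈ 1.026386.

1.0264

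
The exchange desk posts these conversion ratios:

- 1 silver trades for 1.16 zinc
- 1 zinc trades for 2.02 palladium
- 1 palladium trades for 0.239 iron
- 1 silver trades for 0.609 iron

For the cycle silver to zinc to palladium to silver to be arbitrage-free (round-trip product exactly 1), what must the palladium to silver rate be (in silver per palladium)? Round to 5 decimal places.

Known legs of the cycle: 1.16 × 2.02 = 2.3432
For no arbitrage the full-cycle product must be 1, so the missing rate is 1 / 2.3432 ≈ 0.4267668.

0.42677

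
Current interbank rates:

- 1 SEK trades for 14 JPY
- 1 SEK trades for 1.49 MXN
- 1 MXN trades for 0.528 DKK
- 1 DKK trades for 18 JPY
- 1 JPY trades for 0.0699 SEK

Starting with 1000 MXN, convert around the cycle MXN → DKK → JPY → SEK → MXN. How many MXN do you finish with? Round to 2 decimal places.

989.85

1000 MXN × 0.528 = 528 DKK
528 DKK × 18 = 9504 JPY
9504 JPY × 0.0699 = 664.3296 SEK
664.3296 SEK × 1.49 = 989.851104 MXN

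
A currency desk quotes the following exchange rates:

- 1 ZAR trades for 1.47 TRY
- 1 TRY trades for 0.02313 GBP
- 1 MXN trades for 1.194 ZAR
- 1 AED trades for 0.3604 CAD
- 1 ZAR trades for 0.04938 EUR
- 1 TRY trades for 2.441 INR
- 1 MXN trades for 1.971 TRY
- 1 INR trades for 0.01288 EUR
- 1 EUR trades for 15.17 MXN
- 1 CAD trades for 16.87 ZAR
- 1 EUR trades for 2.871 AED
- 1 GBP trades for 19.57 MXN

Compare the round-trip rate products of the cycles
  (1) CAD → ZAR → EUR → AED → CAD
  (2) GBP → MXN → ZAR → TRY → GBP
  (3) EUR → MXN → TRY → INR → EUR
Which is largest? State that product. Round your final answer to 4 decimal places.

0.9401

(1) 16.87 × 0.04938 × 2.871 × 0.3604 = 0.86195
(2) 19.57 × 1.194 × 1.47 × 0.02313 = 0.79449
(3) 15.17 × 1.971 × 2.441 × 0.01288 = 0.94006
Highest is cycle (3) at 0.9401 (≤1, no arbitrage).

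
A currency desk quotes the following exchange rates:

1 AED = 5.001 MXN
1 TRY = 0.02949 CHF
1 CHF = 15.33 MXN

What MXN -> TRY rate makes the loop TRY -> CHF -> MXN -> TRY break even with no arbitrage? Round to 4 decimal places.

2.2120

Known legs of the cycle: 0.02949 × 15.33 = 0.4520817
For no arbitrage the full-cycle product must be 1, so the missing rate is 1 / 0.4520817 ≈ 2.211990.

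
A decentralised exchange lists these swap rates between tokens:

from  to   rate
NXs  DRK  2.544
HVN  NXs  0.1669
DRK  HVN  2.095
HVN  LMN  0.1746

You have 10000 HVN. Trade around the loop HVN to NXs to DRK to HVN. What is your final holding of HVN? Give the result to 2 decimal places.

8895.24

10000 HVN × 0.1669 = 1669 NXs
1669 NXs × 2.544 = 4245.936 DRK
4245.936 DRK × 2.095 = 8895.23592 HVN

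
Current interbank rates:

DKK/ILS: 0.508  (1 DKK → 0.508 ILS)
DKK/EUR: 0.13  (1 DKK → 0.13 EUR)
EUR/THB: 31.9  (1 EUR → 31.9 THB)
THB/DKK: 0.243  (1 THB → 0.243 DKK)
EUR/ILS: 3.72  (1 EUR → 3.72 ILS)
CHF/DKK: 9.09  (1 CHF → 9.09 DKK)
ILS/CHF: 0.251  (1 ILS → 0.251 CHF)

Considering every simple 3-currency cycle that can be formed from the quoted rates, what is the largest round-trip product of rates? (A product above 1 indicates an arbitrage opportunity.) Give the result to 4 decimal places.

1.1590

CHF→DKK→ILS→CHF: 9.09 × 0.508 × 0.251 = 1.15905
THB→DKK→EUR→THB: 0.243 × 0.13 × 31.9 = 1.00772
Maximum is CHF→DKK→ILS→CHF at 1.1590; arbitrage exists.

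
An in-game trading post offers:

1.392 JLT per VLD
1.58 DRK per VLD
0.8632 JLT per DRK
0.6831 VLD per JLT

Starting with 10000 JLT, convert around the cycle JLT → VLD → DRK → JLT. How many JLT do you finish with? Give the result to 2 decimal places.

10000 JLT × 0.6831 = 6831 VLD
6831 VLD × 1.58 = 10792.98 DRK
10792.98 DRK × 0.8632 = 9316.500336 JLT

9316.50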